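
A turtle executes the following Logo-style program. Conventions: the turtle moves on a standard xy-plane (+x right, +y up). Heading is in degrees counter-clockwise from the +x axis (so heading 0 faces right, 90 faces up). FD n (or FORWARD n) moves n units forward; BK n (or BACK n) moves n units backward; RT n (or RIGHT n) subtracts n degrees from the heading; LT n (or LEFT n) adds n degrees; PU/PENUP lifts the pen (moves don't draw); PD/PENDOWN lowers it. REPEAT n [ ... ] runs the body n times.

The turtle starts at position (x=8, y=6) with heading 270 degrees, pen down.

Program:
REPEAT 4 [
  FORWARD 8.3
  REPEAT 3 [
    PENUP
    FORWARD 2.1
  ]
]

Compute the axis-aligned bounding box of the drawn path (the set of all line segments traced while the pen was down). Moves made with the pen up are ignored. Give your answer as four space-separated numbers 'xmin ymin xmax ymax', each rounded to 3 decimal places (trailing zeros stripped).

Answer: 8 -2.3 8 6

Derivation:
Executing turtle program step by step:
Start: pos=(8,6), heading=270, pen down
REPEAT 4 [
  -- iteration 1/4 --
  FD 8.3: (8,6) -> (8,-2.3) [heading=270, draw]
  REPEAT 3 [
    -- iteration 1/3 --
    PU: pen up
    FD 2.1: (8,-2.3) -> (8,-4.4) [heading=270, move]
    -- iteration 2/3 --
    PU: pen up
    FD 2.1: (8,-4.4) -> (8,-6.5) [heading=270, move]
    -- iteration 3/3 --
    PU: pen up
    FD 2.1: (8,-6.5) -> (8,-8.6) [heading=270, move]
  ]
  -- iteration 2/4 --
  FD 8.3: (8,-8.6) -> (8,-16.9) [heading=270, move]
  REPEAT 3 [
    -- iteration 1/3 --
    PU: pen up
    FD 2.1: (8,-16.9) -> (8,-19) [heading=270, move]
    -- iteration 2/3 --
    PU: pen up
    FD 2.1: (8,-19) -> (8,-21.1) [heading=270, move]
    -- iteration 3/3 --
    PU: pen up
    FD 2.1: (8,-21.1) -> (8,-23.2) [heading=270, move]
  ]
  -- iteration 3/4 --
  FD 8.3: (8,-23.2) -> (8,-31.5) [heading=270, move]
  REPEAT 3 [
    -- iteration 1/3 --
    PU: pen up
    FD 2.1: (8,-31.5) -> (8,-33.6) [heading=270, move]
    -- iteration 2/3 --
    PU: pen up
    FD 2.1: (8,-33.6) -> (8,-35.7) [heading=270, move]
    -- iteration 3/3 --
    PU: pen up
    FD 2.1: (8,-35.7) -> (8,-37.8) [heading=270, move]
  ]
  -- iteration 4/4 --
  FD 8.3: (8,-37.8) -> (8,-46.1) [heading=270, move]
  REPEAT 3 [
    -- iteration 1/3 --
    PU: pen up
    FD 2.1: (8,-46.1) -> (8,-48.2) [heading=270, move]
    -- iteration 2/3 --
    PU: pen up
    FD 2.1: (8,-48.2) -> (8,-50.3) [heading=270, move]
    -- iteration 3/3 --
    PU: pen up
    FD 2.1: (8,-50.3) -> (8,-52.4) [heading=270, move]
  ]
]
Final: pos=(8,-52.4), heading=270, 1 segment(s) drawn

Segment endpoints: x in {8, 8}, y in {-2.3, 6}
xmin=8, ymin=-2.3, xmax=8, ymax=6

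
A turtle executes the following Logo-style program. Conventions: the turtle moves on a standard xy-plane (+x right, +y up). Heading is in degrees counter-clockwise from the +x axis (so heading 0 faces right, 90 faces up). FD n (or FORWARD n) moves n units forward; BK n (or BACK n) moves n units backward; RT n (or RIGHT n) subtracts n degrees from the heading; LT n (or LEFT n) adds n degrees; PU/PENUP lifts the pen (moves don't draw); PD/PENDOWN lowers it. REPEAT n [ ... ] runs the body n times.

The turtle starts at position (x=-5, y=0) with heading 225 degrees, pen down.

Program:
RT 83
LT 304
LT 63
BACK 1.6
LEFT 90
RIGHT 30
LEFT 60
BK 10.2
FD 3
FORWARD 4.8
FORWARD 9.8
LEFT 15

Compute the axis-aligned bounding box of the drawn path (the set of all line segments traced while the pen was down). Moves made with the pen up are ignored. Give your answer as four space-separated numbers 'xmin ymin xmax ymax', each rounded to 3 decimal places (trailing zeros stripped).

Answer: -5 -8.223 -3.451 9.374

Derivation:
Executing turtle program step by step:
Start: pos=(-5,0), heading=225, pen down
RT 83: heading 225 -> 142
LT 304: heading 142 -> 86
LT 63: heading 86 -> 149
BK 1.6: (-5,0) -> (-3.629,-0.824) [heading=149, draw]
LT 90: heading 149 -> 239
RT 30: heading 239 -> 209
LT 60: heading 209 -> 269
BK 10.2: (-3.629,-0.824) -> (-3.451,9.374) [heading=269, draw]
FD 3: (-3.451,9.374) -> (-3.503,6.375) [heading=269, draw]
FD 4.8: (-3.503,6.375) -> (-3.587,1.576) [heading=269, draw]
FD 9.8: (-3.587,1.576) -> (-3.758,-8.223) [heading=269, draw]
LT 15: heading 269 -> 284
Final: pos=(-3.758,-8.223), heading=284, 5 segment(s) drawn

Segment endpoints: x in {-5, -3.758, -3.629, -3.587, -3.503, -3.451}, y in {-8.223, -0.824, 0, 1.576, 6.375, 9.374}
xmin=-5, ymin=-8.223, xmax=-3.451, ymax=9.374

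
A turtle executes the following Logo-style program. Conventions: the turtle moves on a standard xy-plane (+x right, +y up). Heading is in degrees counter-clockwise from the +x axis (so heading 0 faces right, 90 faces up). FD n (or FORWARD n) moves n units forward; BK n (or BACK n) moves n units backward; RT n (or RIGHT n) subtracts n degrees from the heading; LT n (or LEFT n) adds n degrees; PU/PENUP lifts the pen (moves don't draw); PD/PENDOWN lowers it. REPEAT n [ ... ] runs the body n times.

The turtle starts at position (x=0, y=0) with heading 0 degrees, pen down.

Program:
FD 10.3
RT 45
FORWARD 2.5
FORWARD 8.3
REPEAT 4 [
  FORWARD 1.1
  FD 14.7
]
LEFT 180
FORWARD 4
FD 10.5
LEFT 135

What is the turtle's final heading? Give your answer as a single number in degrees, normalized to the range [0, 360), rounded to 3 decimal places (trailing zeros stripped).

Answer: 270

Derivation:
Executing turtle program step by step:
Start: pos=(0,0), heading=0, pen down
FD 10.3: (0,0) -> (10.3,0) [heading=0, draw]
RT 45: heading 0 -> 315
FD 2.5: (10.3,0) -> (12.068,-1.768) [heading=315, draw]
FD 8.3: (12.068,-1.768) -> (17.937,-7.637) [heading=315, draw]
REPEAT 4 [
  -- iteration 1/4 --
  FD 1.1: (17.937,-7.637) -> (18.715,-8.415) [heading=315, draw]
  FD 14.7: (18.715,-8.415) -> (29.109,-18.809) [heading=315, draw]
  -- iteration 2/4 --
  FD 1.1: (29.109,-18.809) -> (29.887,-19.587) [heading=315, draw]
  FD 14.7: (29.887,-19.587) -> (40.281,-29.981) [heading=315, draw]
  -- iteration 3/4 --
  FD 1.1: (40.281,-29.981) -> (41.059,-30.759) [heading=315, draw]
  FD 14.7: (41.059,-30.759) -> (51.454,-41.154) [heading=315, draw]
  -- iteration 4/4 --
  FD 1.1: (51.454,-41.154) -> (52.231,-41.931) [heading=315, draw]
  FD 14.7: (52.231,-41.931) -> (62.626,-52.326) [heading=315, draw]
]
LT 180: heading 315 -> 135
FD 4: (62.626,-52.326) -> (59.797,-49.497) [heading=135, draw]
FD 10.5: (59.797,-49.497) -> (52.373,-42.073) [heading=135, draw]
LT 135: heading 135 -> 270
Final: pos=(52.373,-42.073), heading=270, 13 segment(s) drawn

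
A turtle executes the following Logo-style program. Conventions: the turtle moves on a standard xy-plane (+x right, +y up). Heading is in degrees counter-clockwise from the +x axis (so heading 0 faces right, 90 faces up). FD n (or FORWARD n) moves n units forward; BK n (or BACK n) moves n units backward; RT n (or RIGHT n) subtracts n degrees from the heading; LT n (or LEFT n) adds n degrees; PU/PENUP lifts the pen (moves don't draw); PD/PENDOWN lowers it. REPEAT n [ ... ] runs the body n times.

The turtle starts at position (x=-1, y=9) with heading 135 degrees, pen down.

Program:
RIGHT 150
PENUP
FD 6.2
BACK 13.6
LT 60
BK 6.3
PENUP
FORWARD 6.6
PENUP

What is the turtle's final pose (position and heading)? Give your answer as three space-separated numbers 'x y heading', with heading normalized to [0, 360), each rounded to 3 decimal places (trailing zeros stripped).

Answer: -7.936 11.127 45

Derivation:
Executing turtle program step by step:
Start: pos=(-1,9), heading=135, pen down
RT 150: heading 135 -> 345
PU: pen up
FD 6.2: (-1,9) -> (4.989,7.395) [heading=345, move]
BK 13.6: (4.989,7.395) -> (-8.148,10.915) [heading=345, move]
LT 60: heading 345 -> 45
BK 6.3: (-8.148,10.915) -> (-12.603,6.46) [heading=45, move]
PU: pen up
FD 6.6: (-12.603,6.46) -> (-7.936,11.127) [heading=45, move]
PU: pen up
Final: pos=(-7.936,11.127), heading=45, 0 segment(s) drawn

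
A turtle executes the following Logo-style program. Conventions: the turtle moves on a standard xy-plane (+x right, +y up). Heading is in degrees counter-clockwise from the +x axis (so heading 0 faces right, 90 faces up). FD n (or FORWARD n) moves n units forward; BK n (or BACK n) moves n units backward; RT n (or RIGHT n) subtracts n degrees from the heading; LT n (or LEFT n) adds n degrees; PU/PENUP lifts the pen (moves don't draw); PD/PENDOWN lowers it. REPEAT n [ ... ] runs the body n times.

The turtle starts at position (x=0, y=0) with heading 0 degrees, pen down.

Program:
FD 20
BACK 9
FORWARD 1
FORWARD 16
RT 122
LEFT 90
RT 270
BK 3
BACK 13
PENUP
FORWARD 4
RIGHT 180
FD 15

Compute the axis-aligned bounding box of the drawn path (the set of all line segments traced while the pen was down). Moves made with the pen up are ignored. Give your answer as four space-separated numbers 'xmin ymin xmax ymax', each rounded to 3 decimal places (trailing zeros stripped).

Answer: 0 -13.569 28 0

Derivation:
Executing turtle program step by step:
Start: pos=(0,0), heading=0, pen down
FD 20: (0,0) -> (20,0) [heading=0, draw]
BK 9: (20,0) -> (11,0) [heading=0, draw]
FD 1: (11,0) -> (12,0) [heading=0, draw]
FD 16: (12,0) -> (28,0) [heading=0, draw]
RT 122: heading 0 -> 238
LT 90: heading 238 -> 328
RT 270: heading 328 -> 58
BK 3: (28,0) -> (26.41,-2.544) [heading=58, draw]
BK 13: (26.41,-2.544) -> (19.521,-13.569) [heading=58, draw]
PU: pen up
FD 4: (19.521,-13.569) -> (21.641,-10.177) [heading=58, move]
RT 180: heading 58 -> 238
FD 15: (21.641,-10.177) -> (13.692,-22.897) [heading=238, move]
Final: pos=(13.692,-22.897), heading=238, 6 segment(s) drawn

Segment endpoints: x in {0, 11, 12, 19.521, 20, 26.41, 28}, y in {-13.569, -2.544, 0}
xmin=0, ymin=-13.569, xmax=28, ymax=0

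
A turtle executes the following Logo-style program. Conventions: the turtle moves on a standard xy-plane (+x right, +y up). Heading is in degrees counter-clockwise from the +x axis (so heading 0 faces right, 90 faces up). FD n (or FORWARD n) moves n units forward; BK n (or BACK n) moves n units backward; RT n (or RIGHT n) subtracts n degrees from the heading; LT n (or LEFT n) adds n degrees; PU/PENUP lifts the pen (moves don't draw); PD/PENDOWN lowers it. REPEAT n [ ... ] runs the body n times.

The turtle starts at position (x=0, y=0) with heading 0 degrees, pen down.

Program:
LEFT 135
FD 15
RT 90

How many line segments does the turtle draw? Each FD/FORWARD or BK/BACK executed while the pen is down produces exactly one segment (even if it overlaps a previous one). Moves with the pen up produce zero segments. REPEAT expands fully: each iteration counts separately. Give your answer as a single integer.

Executing turtle program step by step:
Start: pos=(0,0), heading=0, pen down
LT 135: heading 0 -> 135
FD 15: (0,0) -> (-10.607,10.607) [heading=135, draw]
RT 90: heading 135 -> 45
Final: pos=(-10.607,10.607), heading=45, 1 segment(s) drawn
Segments drawn: 1

Answer: 1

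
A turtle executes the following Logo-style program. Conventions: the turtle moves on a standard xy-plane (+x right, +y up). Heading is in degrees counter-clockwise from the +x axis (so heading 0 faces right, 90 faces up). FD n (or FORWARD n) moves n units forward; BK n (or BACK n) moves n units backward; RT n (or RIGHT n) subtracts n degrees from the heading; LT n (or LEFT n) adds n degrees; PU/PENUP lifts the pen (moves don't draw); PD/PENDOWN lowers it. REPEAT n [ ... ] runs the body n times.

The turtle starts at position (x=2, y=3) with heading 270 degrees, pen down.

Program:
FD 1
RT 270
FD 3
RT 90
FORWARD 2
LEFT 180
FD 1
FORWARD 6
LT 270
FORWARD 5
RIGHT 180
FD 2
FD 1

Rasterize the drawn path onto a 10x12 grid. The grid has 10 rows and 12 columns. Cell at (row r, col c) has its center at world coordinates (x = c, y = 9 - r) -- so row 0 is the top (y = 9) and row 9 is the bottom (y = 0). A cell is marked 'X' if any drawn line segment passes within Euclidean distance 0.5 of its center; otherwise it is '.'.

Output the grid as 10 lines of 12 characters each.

Segment 0: (2,3) -> (2,2)
Segment 1: (2,2) -> (5,2)
Segment 2: (5,2) -> (5,0)
Segment 3: (5,0) -> (5,1)
Segment 4: (5,1) -> (5,7)
Segment 5: (5,7) -> (10,7)
Segment 6: (10,7) -> (8,7)
Segment 7: (8,7) -> (7,7)

Answer: ............
............
.....XXXXXX.
.....X......
.....X......
.....X......
..X..X......
..XXXX......
.....X......
.....X......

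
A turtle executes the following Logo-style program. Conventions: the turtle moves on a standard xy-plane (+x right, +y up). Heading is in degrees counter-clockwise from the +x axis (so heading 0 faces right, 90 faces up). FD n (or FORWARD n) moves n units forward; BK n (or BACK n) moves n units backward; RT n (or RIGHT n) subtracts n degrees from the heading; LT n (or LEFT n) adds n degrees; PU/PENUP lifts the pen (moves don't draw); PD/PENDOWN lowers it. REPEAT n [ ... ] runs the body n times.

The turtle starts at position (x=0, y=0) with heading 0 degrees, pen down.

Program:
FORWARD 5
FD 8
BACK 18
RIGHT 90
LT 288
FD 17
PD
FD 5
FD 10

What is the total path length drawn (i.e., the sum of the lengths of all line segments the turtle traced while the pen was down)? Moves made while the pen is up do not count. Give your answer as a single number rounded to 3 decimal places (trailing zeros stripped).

Executing turtle program step by step:
Start: pos=(0,0), heading=0, pen down
FD 5: (0,0) -> (5,0) [heading=0, draw]
FD 8: (5,0) -> (13,0) [heading=0, draw]
BK 18: (13,0) -> (-5,0) [heading=0, draw]
RT 90: heading 0 -> 270
LT 288: heading 270 -> 198
FD 17: (-5,0) -> (-21.168,-5.253) [heading=198, draw]
PD: pen down
FD 5: (-21.168,-5.253) -> (-25.923,-6.798) [heading=198, draw]
FD 10: (-25.923,-6.798) -> (-35.434,-9.889) [heading=198, draw]
Final: pos=(-35.434,-9.889), heading=198, 6 segment(s) drawn

Segment lengths:
  seg 1: (0,0) -> (5,0), length = 5
  seg 2: (5,0) -> (13,0), length = 8
  seg 3: (13,0) -> (-5,0), length = 18
  seg 4: (-5,0) -> (-21.168,-5.253), length = 17
  seg 5: (-21.168,-5.253) -> (-25.923,-6.798), length = 5
  seg 6: (-25.923,-6.798) -> (-35.434,-9.889), length = 10
Total = 63

Answer: 63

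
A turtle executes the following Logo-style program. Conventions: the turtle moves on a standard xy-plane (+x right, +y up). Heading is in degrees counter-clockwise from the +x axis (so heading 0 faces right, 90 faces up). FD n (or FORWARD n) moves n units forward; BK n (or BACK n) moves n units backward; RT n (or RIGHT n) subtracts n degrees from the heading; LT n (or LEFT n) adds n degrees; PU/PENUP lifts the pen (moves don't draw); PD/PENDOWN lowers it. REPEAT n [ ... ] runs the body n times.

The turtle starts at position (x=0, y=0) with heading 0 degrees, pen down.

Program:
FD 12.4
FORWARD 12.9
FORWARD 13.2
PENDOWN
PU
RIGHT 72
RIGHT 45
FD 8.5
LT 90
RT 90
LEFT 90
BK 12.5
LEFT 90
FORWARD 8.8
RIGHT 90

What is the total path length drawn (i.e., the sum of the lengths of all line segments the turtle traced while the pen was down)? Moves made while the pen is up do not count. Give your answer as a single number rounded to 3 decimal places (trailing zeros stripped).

Answer: 38.5

Derivation:
Executing turtle program step by step:
Start: pos=(0,0), heading=0, pen down
FD 12.4: (0,0) -> (12.4,0) [heading=0, draw]
FD 12.9: (12.4,0) -> (25.3,0) [heading=0, draw]
FD 13.2: (25.3,0) -> (38.5,0) [heading=0, draw]
PD: pen down
PU: pen up
RT 72: heading 0 -> 288
RT 45: heading 288 -> 243
FD 8.5: (38.5,0) -> (34.641,-7.574) [heading=243, move]
LT 90: heading 243 -> 333
RT 90: heading 333 -> 243
LT 90: heading 243 -> 333
BK 12.5: (34.641,-7.574) -> (23.503,-1.899) [heading=333, move]
LT 90: heading 333 -> 63
FD 8.8: (23.503,-1.899) -> (27.499,5.942) [heading=63, move]
RT 90: heading 63 -> 333
Final: pos=(27.499,5.942), heading=333, 3 segment(s) drawn

Segment lengths:
  seg 1: (0,0) -> (12.4,0), length = 12.4
  seg 2: (12.4,0) -> (25.3,0), length = 12.9
  seg 3: (25.3,0) -> (38.5,0), length = 13.2
Total = 38.5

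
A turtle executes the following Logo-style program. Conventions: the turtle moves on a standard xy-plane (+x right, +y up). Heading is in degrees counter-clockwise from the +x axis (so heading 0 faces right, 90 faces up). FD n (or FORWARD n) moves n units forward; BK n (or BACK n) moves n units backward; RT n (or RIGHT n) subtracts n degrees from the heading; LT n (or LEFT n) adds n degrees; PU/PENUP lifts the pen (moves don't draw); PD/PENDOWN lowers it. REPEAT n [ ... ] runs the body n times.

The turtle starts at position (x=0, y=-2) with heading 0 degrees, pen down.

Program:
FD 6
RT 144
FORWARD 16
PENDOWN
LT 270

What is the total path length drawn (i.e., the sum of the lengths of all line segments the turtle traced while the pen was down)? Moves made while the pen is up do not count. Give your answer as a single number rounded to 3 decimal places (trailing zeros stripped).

Answer: 22

Derivation:
Executing turtle program step by step:
Start: pos=(0,-2), heading=0, pen down
FD 6: (0,-2) -> (6,-2) [heading=0, draw]
RT 144: heading 0 -> 216
FD 16: (6,-2) -> (-6.944,-11.405) [heading=216, draw]
PD: pen down
LT 270: heading 216 -> 126
Final: pos=(-6.944,-11.405), heading=126, 2 segment(s) drawn

Segment lengths:
  seg 1: (0,-2) -> (6,-2), length = 6
  seg 2: (6,-2) -> (-6.944,-11.405), length = 16
Total = 22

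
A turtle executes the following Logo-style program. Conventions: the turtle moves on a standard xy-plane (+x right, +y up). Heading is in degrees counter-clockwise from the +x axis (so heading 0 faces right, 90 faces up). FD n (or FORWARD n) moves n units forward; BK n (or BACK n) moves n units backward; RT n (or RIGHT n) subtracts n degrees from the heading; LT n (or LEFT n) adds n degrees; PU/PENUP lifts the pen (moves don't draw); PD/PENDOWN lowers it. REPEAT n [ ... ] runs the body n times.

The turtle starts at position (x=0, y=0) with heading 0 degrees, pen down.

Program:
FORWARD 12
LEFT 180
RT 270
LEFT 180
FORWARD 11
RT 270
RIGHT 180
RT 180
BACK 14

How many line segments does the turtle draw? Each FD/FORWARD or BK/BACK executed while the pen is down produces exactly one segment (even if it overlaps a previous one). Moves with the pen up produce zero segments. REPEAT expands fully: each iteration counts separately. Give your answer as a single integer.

Executing turtle program step by step:
Start: pos=(0,0), heading=0, pen down
FD 12: (0,0) -> (12,0) [heading=0, draw]
LT 180: heading 0 -> 180
RT 270: heading 180 -> 270
LT 180: heading 270 -> 90
FD 11: (12,0) -> (12,11) [heading=90, draw]
RT 270: heading 90 -> 180
RT 180: heading 180 -> 0
RT 180: heading 0 -> 180
BK 14: (12,11) -> (26,11) [heading=180, draw]
Final: pos=(26,11), heading=180, 3 segment(s) drawn
Segments drawn: 3

Answer: 3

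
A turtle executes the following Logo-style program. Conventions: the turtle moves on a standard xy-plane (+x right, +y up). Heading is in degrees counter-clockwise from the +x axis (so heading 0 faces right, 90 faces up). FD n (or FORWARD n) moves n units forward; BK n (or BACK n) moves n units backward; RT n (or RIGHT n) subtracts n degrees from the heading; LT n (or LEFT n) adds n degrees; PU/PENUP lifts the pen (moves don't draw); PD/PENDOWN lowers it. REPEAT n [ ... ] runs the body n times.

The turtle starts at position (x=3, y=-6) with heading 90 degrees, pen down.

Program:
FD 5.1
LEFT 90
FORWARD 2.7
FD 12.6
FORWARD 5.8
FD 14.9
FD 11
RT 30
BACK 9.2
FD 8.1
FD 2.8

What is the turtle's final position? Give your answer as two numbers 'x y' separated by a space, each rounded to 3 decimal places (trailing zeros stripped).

Executing turtle program step by step:
Start: pos=(3,-6), heading=90, pen down
FD 5.1: (3,-6) -> (3,-0.9) [heading=90, draw]
LT 90: heading 90 -> 180
FD 2.7: (3,-0.9) -> (0.3,-0.9) [heading=180, draw]
FD 12.6: (0.3,-0.9) -> (-12.3,-0.9) [heading=180, draw]
FD 5.8: (-12.3,-0.9) -> (-18.1,-0.9) [heading=180, draw]
FD 14.9: (-18.1,-0.9) -> (-33,-0.9) [heading=180, draw]
FD 11: (-33,-0.9) -> (-44,-0.9) [heading=180, draw]
RT 30: heading 180 -> 150
BK 9.2: (-44,-0.9) -> (-36.033,-5.5) [heading=150, draw]
FD 8.1: (-36.033,-5.5) -> (-43.047,-1.45) [heading=150, draw]
FD 2.8: (-43.047,-1.45) -> (-45.472,-0.05) [heading=150, draw]
Final: pos=(-45.472,-0.05), heading=150, 9 segment(s) drawn

Answer: -45.472 -0.05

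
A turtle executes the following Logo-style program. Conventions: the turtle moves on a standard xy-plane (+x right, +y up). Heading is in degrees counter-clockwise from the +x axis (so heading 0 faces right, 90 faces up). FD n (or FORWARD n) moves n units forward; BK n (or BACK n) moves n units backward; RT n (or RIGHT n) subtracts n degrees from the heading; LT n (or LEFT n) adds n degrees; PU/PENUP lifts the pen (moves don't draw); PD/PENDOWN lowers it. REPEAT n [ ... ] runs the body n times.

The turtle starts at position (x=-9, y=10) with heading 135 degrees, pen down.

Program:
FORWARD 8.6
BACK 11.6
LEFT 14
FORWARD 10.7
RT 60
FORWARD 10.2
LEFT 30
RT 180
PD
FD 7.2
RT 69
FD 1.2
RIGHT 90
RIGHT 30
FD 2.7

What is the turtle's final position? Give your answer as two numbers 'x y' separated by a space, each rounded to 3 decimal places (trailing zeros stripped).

Answer: -14.077 18.909

Derivation:
Executing turtle program step by step:
Start: pos=(-9,10), heading=135, pen down
FD 8.6: (-9,10) -> (-15.081,16.081) [heading=135, draw]
BK 11.6: (-15.081,16.081) -> (-6.879,7.879) [heading=135, draw]
LT 14: heading 135 -> 149
FD 10.7: (-6.879,7.879) -> (-16.05,13.39) [heading=149, draw]
RT 60: heading 149 -> 89
FD 10.2: (-16.05,13.39) -> (-15.872,23.588) [heading=89, draw]
LT 30: heading 89 -> 119
RT 180: heading 119 -> 299
PD: pen down
FD 7.2: (-15.872,23.588) -> (-12.382,17.291) [heading=299, draw]
RT 69: heading 299 -> 230
FD 1.2: (-12.382,17.291) -> (-13.153,16.372) [heading=230, draw]
RT 90: heading 230 -> 140
RT 30: heading 140 -> 110
FD 2.7: (-13.153,16.372) -> (-14.077,18.909) [heading=110, draw]
Final: pos=(-14.077,18.909), heading=110, 7 segment(s) drawn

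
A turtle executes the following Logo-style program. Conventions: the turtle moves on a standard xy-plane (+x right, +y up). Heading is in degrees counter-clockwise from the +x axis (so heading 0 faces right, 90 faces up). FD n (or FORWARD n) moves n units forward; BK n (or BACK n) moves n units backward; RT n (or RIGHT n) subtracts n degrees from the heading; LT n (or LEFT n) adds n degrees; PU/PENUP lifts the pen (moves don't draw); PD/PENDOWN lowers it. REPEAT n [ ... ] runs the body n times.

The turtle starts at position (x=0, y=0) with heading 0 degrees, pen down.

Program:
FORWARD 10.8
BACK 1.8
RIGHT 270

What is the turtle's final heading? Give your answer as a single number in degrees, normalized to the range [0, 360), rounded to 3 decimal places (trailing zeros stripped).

Executing turtle program step by step:
Start: pos=(0,0), heading=0, pen down
FD 10.8: (0,0) -> (10.8,0) [heading=0, draw]
BK 1.8: (10.8,0) -> (9,0) [heading=0, draw]
RT 270: heading 0 -> 90
Final: pos=(9,0), heading=90, 2 segment(s) drawn

Answer: 90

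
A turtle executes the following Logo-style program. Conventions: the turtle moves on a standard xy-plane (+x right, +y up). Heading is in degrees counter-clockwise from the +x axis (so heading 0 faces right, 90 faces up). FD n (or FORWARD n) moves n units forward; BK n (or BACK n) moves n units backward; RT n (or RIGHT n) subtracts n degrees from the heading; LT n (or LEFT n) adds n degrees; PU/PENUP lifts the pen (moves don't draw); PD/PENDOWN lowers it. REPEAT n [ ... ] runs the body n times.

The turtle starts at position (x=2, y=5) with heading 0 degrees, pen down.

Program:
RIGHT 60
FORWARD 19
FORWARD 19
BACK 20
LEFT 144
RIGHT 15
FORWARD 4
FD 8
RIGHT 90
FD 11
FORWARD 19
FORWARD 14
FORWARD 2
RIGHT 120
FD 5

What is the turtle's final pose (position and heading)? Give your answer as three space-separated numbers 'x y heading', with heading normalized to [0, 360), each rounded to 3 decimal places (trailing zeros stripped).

Answer: 54.359 -19.017 219

Derivation:
Executing turtle program step by step:
Start: pos=(2,5), heading=0, pen down
RT 60: heading 0 -> 300
FD 19: (2,5) -> (11.5,-11.454) [heading=300, draw]
FD 19: (11.5,-11.454) -> (21,-27.909) [heading=300, draw]
BK 20: (21,-27.909) -> (11,-10.588) [heading=300, draw]
LT 144: heading 300 -> 84
RT 15: heading 84 -> 69
FD 4: (11,-10.588) -> (12.433,-6.854) [heading=69, draw]
FD 8: (12.433,-6.854) -> (15.3,0.615) [heading=69, draw]
RT 90: heading 69 -> 339
FD 11: (15.3,0.615) -> (25.57,-3.328) [heading=339, draw]
FD 19: (25.57,-3.328) -> (43.308,-10.137) [heading=339, draw]
FD 14: (43.308,-10.137) -> (56.378,-15.154) [heading=339, draw]
FD 2: (56.378,-15.154) -> (58.245,-15.87) [heading=339, draw]
RT 120: heading 339 -> 219
FD 5: (58.245,-15.87) -> (54.359,-19.017) [heading=219, draw]
Final: pos=(54.359,-19.017), heading=219, 10 segment(s) drawn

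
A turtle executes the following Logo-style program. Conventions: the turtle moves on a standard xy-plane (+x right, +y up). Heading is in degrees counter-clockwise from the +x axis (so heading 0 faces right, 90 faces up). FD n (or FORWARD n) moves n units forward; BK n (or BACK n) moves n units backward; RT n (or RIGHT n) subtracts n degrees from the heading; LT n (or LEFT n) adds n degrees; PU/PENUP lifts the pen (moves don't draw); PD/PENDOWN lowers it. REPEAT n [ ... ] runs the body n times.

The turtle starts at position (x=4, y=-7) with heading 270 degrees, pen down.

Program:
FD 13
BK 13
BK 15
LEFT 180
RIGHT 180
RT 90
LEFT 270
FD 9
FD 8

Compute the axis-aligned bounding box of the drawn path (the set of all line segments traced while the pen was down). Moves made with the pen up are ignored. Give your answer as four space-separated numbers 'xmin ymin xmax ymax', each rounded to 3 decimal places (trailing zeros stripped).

Executing turtle program step by step:
Start: pos=(4,-7), heading=270, pen down
FD 13: (4,-7) -> (4,-20) [heading=270, draw]
BK 13: (4,-20) -> (4,-7) [heading=270, draw]
BK 15: (4,-7) -> (4,8) [heading=270, draw]
LT 180: heading 270 -> 90
RT 180: heading 90 -> 270
RT 90: heading 270 -> 180
LT 270: heading 180 -> 90
FD 9: (4,8) -> (4,17) [heading=90, draw]
FD 8: (4,17) -> (4,25) [heading=90, draw]
Final: pos=(4,25), heading=90, 5 segment(s) drawn

Segment endpoints: x in {4, 4, 4, 4, 4}, y in {-20, -7, 8, 17, 25}
xmin=4, ymin=-20, xmax=4, ymax=25

Answer: 4 -20 4 25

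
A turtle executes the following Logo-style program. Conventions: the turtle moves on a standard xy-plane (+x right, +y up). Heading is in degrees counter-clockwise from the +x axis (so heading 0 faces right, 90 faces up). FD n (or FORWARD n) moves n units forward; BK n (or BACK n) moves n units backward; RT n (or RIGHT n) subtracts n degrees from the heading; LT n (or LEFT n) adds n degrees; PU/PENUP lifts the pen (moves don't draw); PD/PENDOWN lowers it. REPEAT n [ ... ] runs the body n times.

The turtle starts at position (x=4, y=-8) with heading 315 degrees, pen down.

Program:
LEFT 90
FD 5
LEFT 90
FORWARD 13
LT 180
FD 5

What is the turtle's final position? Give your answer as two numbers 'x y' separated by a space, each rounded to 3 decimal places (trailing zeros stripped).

Executing turtle program step by step:
Start: pos=(4,-8), heading=315, pen down
LT 90: heading 315 -> 45
FD 5: (4,-8) -> (7.536,-4.464) [heading=45, draw]
LT 90: heading 45 -> 135
FD 13: (7.536,-4.464) -> (-1.657,4.728) [heading=135, draw]
LT 180: heading 135 -> 315
FD 5: (-1.657,4.728) -> (1.879,1.192) [heading=315, draw]
Final: pos=(1.879,1.192), heading=315, 3 segment(s) drawn

Answer: 1.879 1.192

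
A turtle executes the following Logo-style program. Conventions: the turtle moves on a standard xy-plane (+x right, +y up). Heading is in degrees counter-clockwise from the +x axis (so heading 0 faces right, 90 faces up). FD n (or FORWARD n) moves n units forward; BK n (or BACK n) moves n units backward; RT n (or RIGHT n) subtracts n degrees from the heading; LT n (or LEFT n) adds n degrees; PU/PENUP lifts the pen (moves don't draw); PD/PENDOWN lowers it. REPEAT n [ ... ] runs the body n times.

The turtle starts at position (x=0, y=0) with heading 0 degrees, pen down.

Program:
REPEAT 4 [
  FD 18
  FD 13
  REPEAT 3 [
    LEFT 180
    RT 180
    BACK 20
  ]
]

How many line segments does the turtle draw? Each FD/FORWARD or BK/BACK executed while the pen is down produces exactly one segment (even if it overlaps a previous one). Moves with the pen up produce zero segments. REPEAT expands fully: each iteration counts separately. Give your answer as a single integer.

Executing turtle program step by step:
Start: pos=(0,0), heading=0, pen down
REPEAT 4 [
  -- iteration 1/4 --
  FD 18: (0,0) -> (18,0) [heading=0, draw]
  FD 13: (18,0) -> (31,0) [heading=0, draw]
  REPEAT 3 [
    -- iteration 1/3 --
    LT 180: heading 0 -> 180
    RT 180: heading 180 -> 0
    BK 20: (31,0) -> (11,0) [heading=0, draw]
    -- iteration 2/3 --
    LT 180: heading 0 -> 180
    RT 180: heading 180 -> 0
    BK 20: (11,0) -> (-9,0) [heading=0, draw]
    -- iteration 3/3 --
    LT 180: heading 0 -> 180
    RT 180: heading 180 -> 0
    BK 20: (-9,0) -> (-29,0) [heading=0, draw]
  ]
  -- iteration 2/4 --
  FD 18: (-29,0) -> (-11,0) [heading=0, draw]
  FD 13: (-11,0) -> (2,0) [heading=0, draw]
  REPEAT 3 [
    -- iteration 1/3 --
    LT 180: heading 0 -> 180
    RT 180: heading 180 -> 0
    BK 20: (2,0) -> (-18,0) [heading=0, draw]
    -- iteration 2/3 --
    LT 180: heading 0 -> 180
    RT 180: heading 180 -> 0
    BK 20: (-18,0) -> (-38,0) [heading=0, draw]
    -- iteration 3/3 --
    LT 180: heading 0 -> 180
    RT 180: heading 180 -> 0
    BK 20: (-38,0) -> (-58,0) [heading=0, draw]
  ]
  -- iteration 3/4 --
  FD 18: (-58,0) -> (-40,0) [heading=0, draw]
  FD 13: (-40,0) -> (-27,0) [heading=0, draw]
  REPEAT 3 [
    -- iteration 1/3 --
    LT 180: heading 0 -> 180
    RT 180: heading 180 -> 0
    BK 20: (-27,0) -> (-47,0) [heading=0, draw]
    -- iteration 2/3 --
    LT 180: heading 0 -> 180
    RT 180: heading 180 -> 0
    BK 20: (-47,0) -> (-67,0) [heading=0, draw]
    -- iteration 3/3 --
    LT 180: heading 0 -> 180
    RT 180: heading 180 -> 0
    BK 20: (-67,0) -> (-87,0) [heading=0, draw]
  ]
  -- iteration 4/4 --
  FD 18: (-87,0) -> (-69,0) [heading=0, draw]
  FD 13: (-69,0) -> (-56,0) [heading=0, draw]
  REPEAT 3 [
    -- iteration 1/3 --
    LT 180: heading 0 -> 180
    RT 180: heading 180 -> 0
    BK 20: (-56,0) -> (-76,0) [heading=0, draw]
    -- iteration 2/3 --
    LT 180: heading 0 -> 180
    RT 180: heading 180 -> 0
    BK 20: (-76,0) -> (-96,0) [heading=0, draw]
    -- iteration 3/3 --
    LT 180: heading 0 -> 180
    RT 180: heading 180 -> 0
    BK 20: (-96,0) -> (-116,0) [heading=0, draw]
  ]
]
Final: pos=(-116,0), heading=0, 20 segment(s) drawn
Segments drawn: 20

Answer: 20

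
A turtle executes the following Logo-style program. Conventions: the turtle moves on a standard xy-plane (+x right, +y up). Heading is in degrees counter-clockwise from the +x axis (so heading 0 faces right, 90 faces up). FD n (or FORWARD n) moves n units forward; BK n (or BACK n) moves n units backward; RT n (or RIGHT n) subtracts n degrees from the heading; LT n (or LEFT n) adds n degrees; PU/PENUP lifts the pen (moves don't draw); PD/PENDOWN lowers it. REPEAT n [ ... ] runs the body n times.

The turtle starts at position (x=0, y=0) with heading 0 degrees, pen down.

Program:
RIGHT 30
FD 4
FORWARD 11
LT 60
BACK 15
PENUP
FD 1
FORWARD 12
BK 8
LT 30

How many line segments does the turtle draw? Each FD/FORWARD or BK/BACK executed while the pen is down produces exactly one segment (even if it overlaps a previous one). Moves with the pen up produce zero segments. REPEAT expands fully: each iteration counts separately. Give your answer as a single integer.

Answer: 3

Derivation:
Executing turtle program step by step:
Start: pos=(0,0), heading=0, pen down
RT 30: heading 0 -> 330
FD 4: (0,0) -> (3.464,-2) [heading=330, draw]
FD 11: (3.464,-2) -> (12.99,-7.5) [heading=330, draw]
LT 60: heading 330 -> 30
BK 15: (12.99,-7.5) -> (0,-15) [heading=30, draw]
PU: pen up
FD 1: (0,-15) -> (0.866,-14.5) [heading=30, move]
FD 12: (0.866,-14.5) -> (11.258,-8.5) [heading=30, move]
BK 8: (11.258,-8.5) -> (4.33,-12.5) [heading=30, move]
LT 30: heading 30 -> 60
Final: pos=(4.33,-12.5), heading=60, 3 segment(s) drawn
Segments drawn: 3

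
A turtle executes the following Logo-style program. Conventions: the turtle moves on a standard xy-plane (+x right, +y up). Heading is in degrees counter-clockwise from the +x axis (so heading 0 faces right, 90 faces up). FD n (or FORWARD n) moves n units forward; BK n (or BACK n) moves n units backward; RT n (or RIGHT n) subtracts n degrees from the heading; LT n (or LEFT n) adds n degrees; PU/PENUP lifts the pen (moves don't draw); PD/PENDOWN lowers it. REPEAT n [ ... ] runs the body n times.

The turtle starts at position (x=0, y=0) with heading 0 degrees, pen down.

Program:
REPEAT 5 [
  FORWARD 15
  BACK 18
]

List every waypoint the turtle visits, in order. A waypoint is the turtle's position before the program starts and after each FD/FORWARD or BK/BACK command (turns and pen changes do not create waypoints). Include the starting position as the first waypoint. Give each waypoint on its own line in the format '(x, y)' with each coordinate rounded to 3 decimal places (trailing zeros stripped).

Executing turtle program step by step:
Start: pos=(0,0), heading=0, pen down
REPEAT 5 [
  -- iteration 1/5 --
  FD 15: (0,0) -> (15,0) [heading=0, draw]
  BK 18: (15,0) -> (-3,0) [heading=0, draw]
  -- iteration 2/5 --
  FD 15: (-3,0) -> (12,0) [heading=0, draw]
  BK 18: (12,0) -> (-6,0) [heading=0, draw]
  -- iteration 3/5 --
  FD 15: (-6,0) -> (9,0) [heading=0, draw]
  BK 18: (9,0) -> (-9,0) [heading=0, draw]
  -- iteration 4/5 --
  FD 15: (-9,0) -> (6,0) [heading=0, draw]
  BK 18: (6,0) -> (-12,0) [heading=0, draw]
  -- iteration 5/5 --
  FD 15: (-12,0) -> (3,0) [heading=0, draw]
  BK 18: (3,0) -> (-15,0) [heading=0, draw]
]
Final: pos=(-15,0), heading=0, 10 segment(s) drawn
Waypoints (11 total):
(0, 0)
(15, 0)
(-3, 0)
(12, 0)
(-6, 0)
(9, 0)
(-9, 0)
(6, 0)
(-12, 0)
(3, 0)
(-15, 0)

Answer: (0, 0)
(15, 0)
(-3, 0)
(12, 0)
(-6, 0)
(9, 0)
(-9, 0)
(6, 0)
(-12, 0)
(3, 0)
(-15, 0)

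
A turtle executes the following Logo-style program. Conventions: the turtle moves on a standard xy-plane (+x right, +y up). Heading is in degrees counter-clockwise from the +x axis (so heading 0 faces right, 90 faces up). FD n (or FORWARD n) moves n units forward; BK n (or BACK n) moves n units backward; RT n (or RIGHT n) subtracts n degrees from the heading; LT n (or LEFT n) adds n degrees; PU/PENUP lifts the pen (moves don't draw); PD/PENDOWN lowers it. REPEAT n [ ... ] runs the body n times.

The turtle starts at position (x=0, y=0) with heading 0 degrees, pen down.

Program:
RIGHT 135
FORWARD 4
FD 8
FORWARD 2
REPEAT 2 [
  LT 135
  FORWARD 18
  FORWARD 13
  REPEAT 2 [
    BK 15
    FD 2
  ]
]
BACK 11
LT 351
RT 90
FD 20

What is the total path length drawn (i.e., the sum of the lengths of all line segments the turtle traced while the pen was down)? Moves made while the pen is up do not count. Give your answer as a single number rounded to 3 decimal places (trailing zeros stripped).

Answer: 175

Derivation:
Executing turtle program step by step:
Start: pos=(0,0), heading=0, pen down
RT 135: heading 0 -> 225
FD 4: (0,0) -> (-2.828,-2.828) [heading=225, draw]
FD 8: (-2.828,-2.828) -> (-8.485,-8.485) [heading=225, draw]
FD 2: (-8.485,-8.485) -> (-9.899,-9.899) [heading=225, draw]
REPEAT 2 [
  -- iteration 1/2 --
  LT 135: heading 225 -> 0
  FD 18: (-9.899,-9.899) -> (8.101,-9.899) [heading=0, draw]
  FD 13: (8.101,-9.899) -> (21.101,-9.899) [heading=0, draw]
  REPEAT 2 [
    -- iteration 1/2 --
    BK 15: (21.101,-9.899) -> (6.101,-9.899) [heading=0, draw]
    FD 2: (6.101,-9.899) -> (8.101,-9.899) [heading=0, draw]
    -- iteration 2/2 --
    BK 15: (8.101,-9.899) -> (-6.899,-9.899) [heading=0, draw]
    FD 2: (-6.899,-9.899) -> (-4.899,-9.899) [heading=0, draw]
  ]
  -- iteration 2/2 --
  LT 135: heading 0 -> 135
  FD 18: (-4.899,-9.899) -> (-17.627,2.828) [heading=135, draw]
  FD 13: (-17.627,2.828) -> (-26.82,12.021) [heading=135, draw]
  REPEAT 2 [
    -- iteration 1/2 --
    BK 15: (-26.82,12.021) -> (-16.213,1.414) [heading=135, draw]
    FD 2: (-16.213,1.414) -> (-17.627,2.828) [heading=135, draw]
    -- iteration 2/2 --
    BK 15: (-17.627,2.828) -> (-7.021,-7.778) [heading=135, draw]
    FD 2: (-7.021,-7.778) -> (-8.435,-6.364) [heading=135, draw]
  ]
]
BK 11: (-8.435,-6.364) -> (-0.657,-14.142) [heading=135, draw]
LT 351: heading 135 -> 126
RT 90: heading 126 -> 36
FD 20: (-0.657,-14.142) -> (15.523,-2.386) [heading=36, draw]
Final: pos=(15.523,-2.386), heading=36, 17 segment(s) drawn

Segment lengths:
  seg 1: (0,0) -> (-2.828,-2.828), length = 4
  seg 2: (-2.828,-2.828) -> (-8.485,-8.485), length = 8
  seg 3: (-8.485,-8.485) -> (-9.899,-9.899), length = 2
  seg 4: (-9.899,-9.899) -> (8.101,-9.899), length = 18
  seg 5: (8.101,-9.899) -> (21.101,-9.899), length = 13
  seg 6: (21.101,-9.899) -> (6.101,-9.899), length = 15
  seg 7: (6.101,-9.899) -> (8.101,-9.899), length = 2
  seg 8: (8.101,-9.899) -> (-6.899,-9.899), length = 15
  seg 9: (-6.899,-9.899) -> (-4.899,-9.899), length = 2
  seg 10: (-4.899,-9.899) -> (-17.627,2.828), length = 18
  seg 11: (-17.627,2.828) -> (-26.82,12.021), length = 13
  seg 12: (-26.82,12.021) -> (-16.213,1.414), length = 15
  seg 13: (-16.213,1.414) -> (-17.627,2.828), length = 2
  seg 14: (-17.627,2.828) -> (-7.021,-7.778), length = 15
  seg 15: (-7.021,-7.778) -> (-8.435,-6.364), length = 2
  seg 16: (-8.435,-6.364) -> (-0.657,-14.142), length = 11
  seg 17: (-0.657,-14.142) -> (15.523,-2.386), length = 20
Total = 175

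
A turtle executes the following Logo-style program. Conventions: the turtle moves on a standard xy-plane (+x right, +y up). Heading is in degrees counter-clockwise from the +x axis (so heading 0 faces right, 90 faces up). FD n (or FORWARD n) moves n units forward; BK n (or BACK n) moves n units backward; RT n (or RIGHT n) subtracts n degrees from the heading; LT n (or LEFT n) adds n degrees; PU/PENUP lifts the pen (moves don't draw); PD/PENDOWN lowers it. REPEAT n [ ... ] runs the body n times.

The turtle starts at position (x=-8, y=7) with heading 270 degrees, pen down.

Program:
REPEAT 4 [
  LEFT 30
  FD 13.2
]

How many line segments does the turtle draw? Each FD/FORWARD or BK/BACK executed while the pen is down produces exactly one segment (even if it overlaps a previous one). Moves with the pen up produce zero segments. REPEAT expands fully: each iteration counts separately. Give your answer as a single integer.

Executing turtle program step by step:
Start: pos=(-8,7), heading=270, pen down
REPEAT 4 [
  -- iteration 1/4 --
  LT 30: heading 270 -> 300
  FD 13.2: (-8,7) -> (-1.4,-4.432) [heading=300, draw]
  -- iteration 2/4 --
  LT 30: heading 300 -> 330
  FD 13.2: (-1.4,-4.432) -> (10.032,-11.032) [heading=330, draw]
  -- iteration 3/4 --
  LT 30: heading 330 -> 0
  FD 13.2: (10.032,-11.032) -> (23.232,-11.032) [heading=0, draw]
  -- iteration 4/4 --
  LT 30: heading 0 -> 30
  FD 13.2: (23.232,-11.032) -> (34.663,-4.432) [heading=30, draw]
]
Final: pos=(34.663,-4.432), heading=30, 4 segment(s) drawn
Segments drawn: 4

Answer: 4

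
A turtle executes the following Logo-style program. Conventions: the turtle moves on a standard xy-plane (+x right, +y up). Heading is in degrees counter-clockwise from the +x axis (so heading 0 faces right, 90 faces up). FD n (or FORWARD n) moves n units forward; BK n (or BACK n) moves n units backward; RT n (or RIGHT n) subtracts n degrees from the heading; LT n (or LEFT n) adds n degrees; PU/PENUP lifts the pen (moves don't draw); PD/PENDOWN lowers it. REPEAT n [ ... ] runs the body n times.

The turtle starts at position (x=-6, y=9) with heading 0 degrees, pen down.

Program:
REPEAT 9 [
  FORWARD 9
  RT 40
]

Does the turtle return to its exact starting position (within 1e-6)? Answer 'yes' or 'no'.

Answer: yes

Derivation:
Executing turtle program step by step:
Start: pos=(-6,9), heading=0, pen down
REPEAT 9 [
  -- iteration 1/9 --
  FD 9: (-6,9) -> (3,9) [heading=0, draw]
  RT 40: heading 0 -> 320
  -- iteration 2/9 --
  FD 9: (3,9) -> (9.894,3.215) [heading=320, draw]
  RT 40: heading 320 -> 280
  -- iteration 3/9 --
  FD 9: (9.894,3.215) -> (11.457,-5.648) [heading=280, draw]
  RT 40: heading 280 -> 240
  -- iteration 4/9 --
  FD 9: (11.457,-5.648) -> (6.957,-13.443) [heading=240, draw]
  RT 40: heading 240 -> 200
  -- iteration 5/9 --
  FD 9: (6.957,-13.443) -> (-1.5,-16.521) [heading=200, draw]
  RT 40: heading 200 -> 160
  -- iteration 6/9 --
  FD 9: (-1.5,-16.521) -> (-9.957,-13.443) [heading=160, draw]
  RT 40: heading 160 -> 120
  -- iteration 7/9 --
  FD 9: (-9.957,-13.443) -> (-14.457,-5.648) [heading=120, draw]
  RT 40: heading 120 -> 80
  -- iteration 8/9 --
  FD 9: (-14.457,-5.648) -> (-12.894,3.215) [heading=80, draw]
  RT 40: heading 80 -> 40
  -- iteration 9/9 --
  FD 9: (-12.894,3.215) -> (-6,9) [heading=40, draw]
  RT 40: heading 40 -> 0
]
Final: pos=(-6,9), heading=0, 9 segment(s) drawn

Start position: (-6, 9)
Final position: (-6, 9)
Distance = 0; < 1e-6 -> CLOSED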